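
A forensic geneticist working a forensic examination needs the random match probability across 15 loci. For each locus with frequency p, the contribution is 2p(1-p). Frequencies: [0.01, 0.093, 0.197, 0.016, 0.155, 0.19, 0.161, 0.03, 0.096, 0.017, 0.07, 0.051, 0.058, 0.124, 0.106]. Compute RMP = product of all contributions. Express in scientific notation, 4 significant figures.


Computing RMP for 15 loci:
Locus 1: 2 * 0.01 * 0.99 = 0.0198
Locus 2: 2 * 0.093 * 0.907 = 0.168702
Locus 3: 2 * 0.197 * 0.803 = 0.316382
Locus 4: 2 * 0.016 * 0.984 = 0.031488
Locus 5: 2 * 0.155 * 0.845 = 0.26195
Locus 6: 2 * 0.19 * 0.81 = 0.3078
Locus 7: 2 * 0.161 * 0.839 = 0.270158
Locus 8: 2 * 0.03 * 0.97 = 0.0582
Locus 9: 2 * 0.096 * 0.904 = 0.173568
Locus 10: 2 * 0.017 * 0.983 = 0.033422
Locus 11: 2 * 0.07 * 0.93 = 0.1302
Locus 12: 2 * 0.051 * 0.949 = 0.096798
Locus 13: 2 * 0.058 * 0.942 = 0.109272
Locus 14: 2 * 0.124 * 0.876 = 0.217248
Locus 15: 2 * 0.106 * 0.894 = 0.189528
RMP = 1.388e-14

1.388e-14


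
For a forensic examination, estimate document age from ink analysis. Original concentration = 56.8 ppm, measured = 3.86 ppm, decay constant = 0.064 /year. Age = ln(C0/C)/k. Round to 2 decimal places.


Document age estimation:
C0/C = 56.8 / 3.86 = 14.715026
ln(C0/C) = 2.688869
t = 2.688869 / 0.064 = 42.01 years

42.01


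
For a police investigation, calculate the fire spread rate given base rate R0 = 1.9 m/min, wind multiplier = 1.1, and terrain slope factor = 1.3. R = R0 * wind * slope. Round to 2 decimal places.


Fire spread rate calculation:
R = R0 * wind_factor * slope_factor
= 1.9 * 1.1 * 1.3
= 2.09 * 1.3
= 2.72 m/min

2.72


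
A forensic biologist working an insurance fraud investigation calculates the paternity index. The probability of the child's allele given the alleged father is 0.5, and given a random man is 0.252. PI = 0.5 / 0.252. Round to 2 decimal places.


Paternity Index calculation:
PI = P(allele|father) / P(allele|random)
PI = 0.5 / 0.252
PI = 1.98

1.98


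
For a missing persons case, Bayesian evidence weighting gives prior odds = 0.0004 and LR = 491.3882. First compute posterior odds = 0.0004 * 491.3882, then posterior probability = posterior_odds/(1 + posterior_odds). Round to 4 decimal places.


Bayesian evidence evaluation:
Posterior odds = prior_odds * LR = 0.0004 * 491.3882 = 0.1965553
Posterior probability = posterior_odds / (1 + posterior_odds)
= 0.1965553 / (1 + 0.1965553)
= 0.1965553 / 1.1965553
= 0.1643

0.1643


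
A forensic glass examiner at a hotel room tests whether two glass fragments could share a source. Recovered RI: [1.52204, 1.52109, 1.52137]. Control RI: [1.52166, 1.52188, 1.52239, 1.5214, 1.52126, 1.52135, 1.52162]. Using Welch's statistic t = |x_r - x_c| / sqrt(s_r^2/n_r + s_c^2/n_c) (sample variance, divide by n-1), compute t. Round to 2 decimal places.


Welch's t-criterion for glass RI comparison:
Recovered mean = sum / n_r = 4.5645 / 3 = 1.5215
Control mean = sum / n_c = 10.65156 / 7 = 1.5216514
Recovered sample variance s_r^2 = 2.383e-07
Control sample variance s_c^2 = 1.51014e-07
Welch SE (unpooled) = sqrt(s_r^2/n_r + s_c^2/n_c) = sqrt(7.94333e-08 + 2.15735e-08) = sqrt(1.01007e-07) = 0.000317816
|mean_r - mean_c| = 0.000151429
t = 0.000151429 / 0.000317816 = 0.48

0.48


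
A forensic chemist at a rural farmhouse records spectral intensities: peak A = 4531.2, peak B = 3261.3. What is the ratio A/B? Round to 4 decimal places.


Spectral peak ratio:
Peak A = 4531.2 counts
Peak B = 3261.3 counts
Ratio = 4531.2 / 3261.3 = 1.3894

1.3894


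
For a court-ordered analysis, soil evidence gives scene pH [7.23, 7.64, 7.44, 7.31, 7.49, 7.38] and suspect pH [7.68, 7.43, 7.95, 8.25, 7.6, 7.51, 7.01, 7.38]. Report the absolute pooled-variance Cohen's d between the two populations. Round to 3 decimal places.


Pooled-variance Cohen's d for soil pH comparison:
Scene mean = 44.49 / 6 = 7.415
Suspect mean = 60.81 / 8 = 7.60125
Scene sample variance s_s^2 = 0.02067
Suspect sample variance s_c^2 = 0.140698
Pooled variance = ((n_s-1)*s_s^2 + (n_c-1)*s_c^2) / (n_s + n_c - 2) = 0.090686
Pooled SD = sqrt(0.090686) = 0.301141
Mean difference = -0.18625
|d| = |-0.18625| / 0.301141 = 0.618

0.618


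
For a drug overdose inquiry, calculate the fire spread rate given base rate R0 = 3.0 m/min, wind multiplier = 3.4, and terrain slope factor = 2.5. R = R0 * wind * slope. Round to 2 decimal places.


Fire spread rate calculation:
R = R0 * wind_factor * slope_factor
= 3.0 * 3.4 * 2.5
= 10.2 * 2.5
= 25.50 m/min

25.50


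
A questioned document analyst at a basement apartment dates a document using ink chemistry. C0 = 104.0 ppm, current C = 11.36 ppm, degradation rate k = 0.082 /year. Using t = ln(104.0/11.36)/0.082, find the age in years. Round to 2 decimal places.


Document age estimation:
C0/C = 104.0 / 11.36 = 9.15493
ln(C0/C) = 2.214293
t = 2.214293 / 0.082 = 27.00 years

27.00


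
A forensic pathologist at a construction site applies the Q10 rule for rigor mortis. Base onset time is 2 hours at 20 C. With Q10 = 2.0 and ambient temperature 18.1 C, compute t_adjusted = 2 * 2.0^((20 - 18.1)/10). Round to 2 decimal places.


Rigor mortis time adjustment:
Exponent = (T_ref - T_actual) / 10 = (20 - 18.1) / 10 = 0.19
Q10 factor = 2.0^0.19 = 1.14076
t_adjusted = 2 * 1.14076 = 2.28 hours

2.28


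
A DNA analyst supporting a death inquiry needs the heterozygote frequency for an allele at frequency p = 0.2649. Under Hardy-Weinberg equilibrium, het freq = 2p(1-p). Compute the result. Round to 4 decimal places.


Hardy-Weinberg heterozygote frequency:
q = 1 - p = 1 - 0.2649 = 0.7351
2pq = 2 * 0.2649 * 0.7351 = 0.3895

0.3895


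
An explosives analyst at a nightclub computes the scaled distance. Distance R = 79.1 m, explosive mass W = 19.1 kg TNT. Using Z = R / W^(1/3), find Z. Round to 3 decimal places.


Scaled distance calculation:
W^(1/3) = 19.1^(1/3) = 2.673075
Z = R / W^(1/3) = 79.1 / 2.673075
Z = 29.591 m/kg^(1/3)

29.591


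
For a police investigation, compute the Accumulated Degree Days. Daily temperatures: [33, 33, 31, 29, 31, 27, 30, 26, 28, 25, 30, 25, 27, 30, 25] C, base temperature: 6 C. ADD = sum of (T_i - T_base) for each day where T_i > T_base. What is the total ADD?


Computing ADD day by day:
Day 1: max(0, 33 - 6) = 27
Day 2: max(0, 33 - 6) = 27
Day 3: max(0, 31 - 6) = 25
Day 4: max(0, 29 - 6) = 23
Day 5: max(0, 31 - 6) = 25
Day 6: max(0, 27 - 6) = 21
Day 7: max(0, 30 - 6) = 24
Day 8: max(0, 26 - 6) = 20
Day 9: max(0, 28 - 6) = 22
Day 10: max(0, 25 - 6) = 19
Day 11: max(0, 30 - 6) = 24
Day 12: max(0, 25 - 6) = 19
Day 13: max(0, 27 - 6) = 21
Day 14: max(0, 30 - 6) = 24
Day 15: max(0, 25 - 6) = 19
Total ADD = 340

340


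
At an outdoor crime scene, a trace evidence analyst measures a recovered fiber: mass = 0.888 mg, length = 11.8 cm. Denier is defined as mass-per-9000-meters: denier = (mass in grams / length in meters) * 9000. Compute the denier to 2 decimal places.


Denier calculation:
Mass in grams = 0.888 mg / 1000 = 0.000888 g
Length in meters = 11.8 cm / 100 = 0.118 m
Linear density = mass / length = 0.000888 / 0.118 = 0.00752542 g/m
Denier = (g/m) * 9000 = 0.00752542 * 9000 = 67.73

67.73


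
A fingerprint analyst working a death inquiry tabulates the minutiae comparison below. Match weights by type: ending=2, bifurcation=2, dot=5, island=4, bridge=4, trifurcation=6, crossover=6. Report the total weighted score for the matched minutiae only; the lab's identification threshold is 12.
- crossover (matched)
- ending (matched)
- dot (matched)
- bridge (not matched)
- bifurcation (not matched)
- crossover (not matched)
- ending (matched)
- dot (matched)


Weighted minutiae match score:
  crossover: matched, +6 (running total 6)
  ending: matched, +2 (running total 8)
  dot: matched, +5 (running total 13)
  bridge: not matched, +0
  bifurcation: not matched, +0
  crossover: not matched, +0
  ending: matched, +2 (running total 15)
  dot: matched, +5 (running total 20)
Total score = 20
Threshold = 12; verdict = identification

20


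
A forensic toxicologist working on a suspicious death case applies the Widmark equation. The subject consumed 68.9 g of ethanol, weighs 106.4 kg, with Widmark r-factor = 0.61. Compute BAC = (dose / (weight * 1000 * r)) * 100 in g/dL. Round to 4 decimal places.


Applying the Widmark formula:
BAC = (dose_g / (body_wt * 1000 * r)) * 100
Denominator = 106.4 * 1000 * 0.61 = 64904
BAC = (68.9 / 64904) * 100
BAC = 0.1062 g/dL

0.1062


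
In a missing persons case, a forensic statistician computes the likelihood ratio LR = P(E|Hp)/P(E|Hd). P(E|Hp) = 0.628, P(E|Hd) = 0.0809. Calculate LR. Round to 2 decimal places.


Likelihood ratio calculation:
LR = P(E|Hp) / P(E|Hd)
LR = 0.628 / 0.0809
LR = 7.76

7.76


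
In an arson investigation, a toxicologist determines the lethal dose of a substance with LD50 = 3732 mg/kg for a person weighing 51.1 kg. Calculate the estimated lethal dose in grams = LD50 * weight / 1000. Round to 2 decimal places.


Lethal dose calculation:
Lethal dose = LD50 * body_weight / 1000
= 3732 * 51.1 / 1000
= 190705.2 / 1000
= 190.71 g

190.71


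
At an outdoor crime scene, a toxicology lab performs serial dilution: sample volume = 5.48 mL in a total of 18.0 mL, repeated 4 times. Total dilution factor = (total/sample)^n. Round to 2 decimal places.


Dilution factor calculation:
Single dilution = V_total / V_sample = 18.0 / 5.48 ≈ 3.284672
Number of dilutions = 4
Total DF = (18.0 / 5.48)^4 (full precision, rounded at the end) = 116.40

116.40


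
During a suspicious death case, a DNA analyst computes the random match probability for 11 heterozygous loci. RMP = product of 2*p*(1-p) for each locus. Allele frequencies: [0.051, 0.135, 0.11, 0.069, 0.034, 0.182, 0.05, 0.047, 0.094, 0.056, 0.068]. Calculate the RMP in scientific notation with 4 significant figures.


Computing RMP for 11 loci:
Locus 1: 2 * 0.051 * 0.949 = 0.096798
Locus 2: 2 * 0.135 * 0.865 = 0.23355
Locus 3: 2 * 0.11 * 0.89 = 0.1958
Locus 4: 2 * 0.069 * 0.931 = 0.128478
Locus 5: 2 * 0.034 * 0.966 = 0.065688
Locus 6: 2 * 0.182 * 0.818 = 0.297752
Locus 7: 2 * 0.05 * 0.95 = 0.095
Locus 8: 2 * 0.047 * 0.953 = 0.089582
Locus 9: 2 * 0.094 * 0.906 = 0.170328
Locus 10: 2 * 0.056 * 0.944 = 0.105728
Locus 11: 2 * 0.068 * 0.932 = 0.126752
RMP = 2.161e-10

2.161e-10


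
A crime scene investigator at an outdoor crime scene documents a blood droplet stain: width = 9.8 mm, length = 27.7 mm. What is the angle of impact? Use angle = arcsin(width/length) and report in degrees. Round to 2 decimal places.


Blood spatter impact angle calculation:
width / length = 9.8 / 27.7 = 0.353791
angle = arcsin(0.353791)
angle = 20.72 degrees

20.72


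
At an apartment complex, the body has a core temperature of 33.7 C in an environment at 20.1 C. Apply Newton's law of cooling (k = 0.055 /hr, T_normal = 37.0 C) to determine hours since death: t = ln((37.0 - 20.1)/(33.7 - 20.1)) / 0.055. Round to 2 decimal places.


Using Newton's law of cooling:
t = ln((T_normal - T_ambient) / (T_body - T_ambient)) / k
T_normal - T_ambient = 16.9
T_body - T_ambient = 13.6
Ratio = 1.242647
ln(ratio) = 0.217244
t = 0.217244 / 0.055 = 3.95 hours

3.95


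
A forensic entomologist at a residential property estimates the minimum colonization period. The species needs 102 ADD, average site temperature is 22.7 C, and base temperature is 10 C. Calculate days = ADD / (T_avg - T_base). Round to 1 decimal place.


Insect development time:
Effective temperature = avg_temp - T_base = 22.7 - 10 = 12.7 C
Days = ADD / effective_temp = 102 / 12.7 = 8.0 days

8.0


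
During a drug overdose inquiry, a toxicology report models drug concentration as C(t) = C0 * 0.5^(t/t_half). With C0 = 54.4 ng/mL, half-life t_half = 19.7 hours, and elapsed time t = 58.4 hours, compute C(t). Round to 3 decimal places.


Drug concentration decay:
Number of half-lives = t / t_half = 58.4 / 19.7 = 2.964467
Decay factor = 0.5^2.964467 = 0.12811693
C(t) = 54.4 * 0.12811693 = 6.970 ng/mL

6.970


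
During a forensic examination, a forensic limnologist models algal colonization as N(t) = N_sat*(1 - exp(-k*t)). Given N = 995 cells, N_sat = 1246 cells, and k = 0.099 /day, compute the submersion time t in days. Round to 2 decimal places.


PMSI from diatom colonization curve:
N / N_sat = 995 / 1246 = 0.798555
1 - N/N_sat = 0.201445
ln(1 - N/N_sat) = -1.602239
t = -ln(1 - N/N_sat) / k = -(-1.602239) / 0.099 = 16.18 days

16.18


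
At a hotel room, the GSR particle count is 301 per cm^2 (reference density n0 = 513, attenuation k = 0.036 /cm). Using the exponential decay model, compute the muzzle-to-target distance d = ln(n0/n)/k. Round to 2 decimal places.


GSR distance calculation:
n0/n = 513 / 301 = 1.704319
ln(n0/n) = 0.533166
d = 0.533166 / 0.036 = 14.81 cm

14.81


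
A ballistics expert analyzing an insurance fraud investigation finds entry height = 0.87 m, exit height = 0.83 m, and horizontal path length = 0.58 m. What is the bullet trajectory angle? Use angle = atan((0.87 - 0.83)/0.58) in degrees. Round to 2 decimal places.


Bullet trajectory angle:
Height difference = 0.87 - 0.83 = 0.04 m
angle = atan(0.04 / 0.58)
angle = atan(0.068966)
angle = 3.95 degrees

3.95


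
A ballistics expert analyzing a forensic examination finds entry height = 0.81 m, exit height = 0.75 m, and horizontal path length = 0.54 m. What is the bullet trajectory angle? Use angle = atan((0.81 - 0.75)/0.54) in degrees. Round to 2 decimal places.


Bullet trajectory angle:
Height difference = 0.81 - 0.75 = 0.06 m
angle = atan(0.06 / 0.54)
angle = atan(0.111111)
angle = 6.34 degrees

6.34


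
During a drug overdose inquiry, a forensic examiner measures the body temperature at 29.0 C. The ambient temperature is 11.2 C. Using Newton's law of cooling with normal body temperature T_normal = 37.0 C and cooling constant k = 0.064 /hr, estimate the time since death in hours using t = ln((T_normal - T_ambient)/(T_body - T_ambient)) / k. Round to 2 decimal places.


Using Newton's law of cooling:
t = ln((T_normal - T_ambient) / (T_body - T_ambient)) / k
T_normal - T_ambient = 25.8
T_body - T_ambient = 17.8
Ratio = 1.449438
ln(ratio) = 0.371176
t = 0.371176 / 0.064 = 5.80 hours

5.80


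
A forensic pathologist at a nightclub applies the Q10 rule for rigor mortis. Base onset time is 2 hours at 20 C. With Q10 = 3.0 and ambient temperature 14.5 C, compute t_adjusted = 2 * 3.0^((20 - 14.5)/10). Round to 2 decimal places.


Rigor mortis time adjustment:
Exponent = (T_ref - T_actual) / 10 = (20 - 14.5) / 10 = 0.55
Q10 factor = 3.0^0.55 = 1.82986
t_adjusted = 2 * 1.82986 = 3.66 hours

3.66


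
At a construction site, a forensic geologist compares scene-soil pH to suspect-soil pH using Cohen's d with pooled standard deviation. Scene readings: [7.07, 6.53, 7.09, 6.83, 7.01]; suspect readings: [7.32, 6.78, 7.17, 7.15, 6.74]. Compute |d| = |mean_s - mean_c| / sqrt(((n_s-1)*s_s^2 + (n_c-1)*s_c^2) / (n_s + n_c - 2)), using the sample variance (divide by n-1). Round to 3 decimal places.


Pooled-variance Cohen's d for soil pH comparison:
Scene mean = 34.53 / 5 = 6.906
Suspect mean = 35.16 / 5 = 7.032
Scene sample variance s_s^2 = 0.05468
Suspect sample variance s_c^2 = 0.06617
Pooled variance = ((n_s-1)*s_s^2 + (n_c-1)*s_c^2) / (n_s + n_c - 2) = 0.060425
Pooled SD = sqrt(0.060425) = 0.245815
Mean difference = -0.126
|d| = |-0.126| / 0.245815 = 0.513

0.513


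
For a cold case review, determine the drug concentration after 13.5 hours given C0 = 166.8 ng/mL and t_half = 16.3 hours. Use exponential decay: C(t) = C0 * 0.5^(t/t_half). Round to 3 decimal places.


Drug concentration decay:
Number of half-lives = t / t_half = 13.5 / 16.3 = 0.828221
Decay factor = 0.5^0.828221 = 0.56322333
C(t) = 166.8 * 0.56322333 = 93.946 ng/mL

93.946


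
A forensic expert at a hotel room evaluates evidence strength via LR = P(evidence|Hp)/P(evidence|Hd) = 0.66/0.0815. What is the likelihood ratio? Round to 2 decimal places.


Likelihood ratio calculation:
LR = P(E|Hp) / P(E|Hd)
LR = 0.66 / 0.0815
LR = 8.10

8.10


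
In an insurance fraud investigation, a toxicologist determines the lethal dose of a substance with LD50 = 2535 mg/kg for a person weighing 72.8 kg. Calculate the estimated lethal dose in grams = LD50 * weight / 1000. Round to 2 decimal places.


Lethal dose calculation:
Lethal dose = LD50 * body_weight / 1000
= 2535 * 72.8 / 1000
= 184548 / 1000
= 184.55 g

184.55


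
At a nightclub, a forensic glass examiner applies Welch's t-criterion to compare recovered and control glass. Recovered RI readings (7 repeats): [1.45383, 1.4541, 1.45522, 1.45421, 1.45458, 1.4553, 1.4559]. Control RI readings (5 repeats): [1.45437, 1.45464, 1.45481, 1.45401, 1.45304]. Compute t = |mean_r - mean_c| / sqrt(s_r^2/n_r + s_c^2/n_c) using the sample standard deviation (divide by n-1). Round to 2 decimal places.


Welch's t-criterion for glass RI comparison:
Recovered mean = sum / n_r = 10.18314 / 7 = 1.4547343
Control mean = sum / n_c = 7.27087 / 5 = 1.454174
Recovered sample variance s_r^2 = 5.72262e-07
Control sample variance s_c^2 = 4.9323e-07
Welch SE (unpooled) = sqrt(s_r^2/n_r + s_c^2/n_c) = sqrt(8.17517e-08 + 9.8646e-08) = sqrt(1.80398e-07) = 0.000424733
|mean_r - mean_c| = 0.000560286
t = 0.000560286 / 0.000424733 = 1.32

1.32


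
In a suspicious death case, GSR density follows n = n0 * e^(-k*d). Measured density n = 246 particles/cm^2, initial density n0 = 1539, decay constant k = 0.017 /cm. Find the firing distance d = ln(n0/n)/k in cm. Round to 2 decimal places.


GSR distance calculation:
n0/n = 1539 / 246 = 6.256098
ln(n0/n) = 1.833557
d = 1.833557 / 0.017 = 107.86 cm

107.86


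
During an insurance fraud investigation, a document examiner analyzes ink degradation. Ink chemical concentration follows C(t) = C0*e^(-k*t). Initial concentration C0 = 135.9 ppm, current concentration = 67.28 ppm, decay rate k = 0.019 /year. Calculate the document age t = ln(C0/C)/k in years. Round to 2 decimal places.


Document age estimation:
C0/C = 135.9 / 67.28 = 2.019917
ln(C0/C) = 0.703056
t = 0.703056 / 0.019 = 37.00 years

37.00


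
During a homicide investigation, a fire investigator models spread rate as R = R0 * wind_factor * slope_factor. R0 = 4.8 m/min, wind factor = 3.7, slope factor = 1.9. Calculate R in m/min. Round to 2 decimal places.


Fire spread rate calculation:
R = R0 * wind_factor * slope_factor
= 4.8 * 3.7 * 1.9
= 17.76 * 1.9
= 33.74 m/min

33.74


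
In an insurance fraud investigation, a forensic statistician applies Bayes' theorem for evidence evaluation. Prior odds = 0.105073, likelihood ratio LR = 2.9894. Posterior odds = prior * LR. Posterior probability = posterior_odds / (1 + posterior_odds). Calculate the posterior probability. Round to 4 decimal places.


Bayesian evidence evaluation:
Posterior odds = prior_odds * LR = 0.105073 * 2.9894 = 0.3141052
Posterior probability = posterior_odds / (1 + posterior_odds)
= 0.3141052 / (1 + 0.3141052)
= 0.3141052 / 1.3141052
= 0.2390

0.2390


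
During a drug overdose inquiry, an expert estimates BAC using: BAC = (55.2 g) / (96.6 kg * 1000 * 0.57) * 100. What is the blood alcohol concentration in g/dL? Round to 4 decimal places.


Applying the Widmark formula:
BAC = (dose_g / (body_wt * 1000 * r)) * 100
Denominator = 96.6 * 1000 * 0.57 = 55062
BAC = (55.2 / 55062) * 100
BAC = 0.1003 g/dL

0.1003


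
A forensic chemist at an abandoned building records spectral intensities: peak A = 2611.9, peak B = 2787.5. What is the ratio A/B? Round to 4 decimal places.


Spectral peak ratio:
Peak A = 2611.9 counts
Peak B = 2787.5 counts
Ratio = 2611.9 / 2787.5 = 0.9370

0.9370


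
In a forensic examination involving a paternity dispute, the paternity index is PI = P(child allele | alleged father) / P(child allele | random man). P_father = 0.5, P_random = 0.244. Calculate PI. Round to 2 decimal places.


Paternity Index calculation:
PI = P(allele|father) / P(allele|random)
PI = 0.5 / 0.244
PI = 2.05

2.05


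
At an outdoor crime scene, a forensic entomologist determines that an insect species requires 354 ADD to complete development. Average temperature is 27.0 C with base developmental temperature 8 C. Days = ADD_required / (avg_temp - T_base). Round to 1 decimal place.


Insect development time:
Effective temperature = avg_temp - T_base = 27.0 - 8 = 19.0 C
Days = ADD / effective_temp = 354 / 19.0 = 18.6 days

18.6


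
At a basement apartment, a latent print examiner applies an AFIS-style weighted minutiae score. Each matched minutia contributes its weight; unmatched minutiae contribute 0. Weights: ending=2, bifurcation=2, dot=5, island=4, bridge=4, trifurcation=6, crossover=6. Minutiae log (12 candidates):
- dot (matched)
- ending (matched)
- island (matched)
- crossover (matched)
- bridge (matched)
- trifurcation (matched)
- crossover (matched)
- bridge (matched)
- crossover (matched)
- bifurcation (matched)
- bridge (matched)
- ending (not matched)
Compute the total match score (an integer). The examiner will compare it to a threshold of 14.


Weighted minutiae match score:
  dot: matched, +5 (running total 5)
  ending: matched, +2 (running total 7)
  island: matched, +4 (running total 11)
  crossover: matched, +6 (running total 17)
  bridge: matched, +4 (running total 21)
  trifurcation: matched, +6 (running total 27)
  crossover: matched, +6 (running total 33)
  bridge: matched, +4 (running total 37)
  crossover: matched, +6 (running total 43)
  bifurcation: matched, +2 (running total 45)
  bridge: matched, +4 (running total 49)
  ending: not matched, +0
Total score = 49
Threshold = 14; verdict = identification

49


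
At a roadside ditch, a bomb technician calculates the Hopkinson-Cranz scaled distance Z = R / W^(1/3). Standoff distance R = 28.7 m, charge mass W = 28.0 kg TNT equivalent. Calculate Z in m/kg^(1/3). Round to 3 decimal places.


Scaled distance calculation:
W^(1/3) = 28.0^(1/3) = 3.036589
Z = R / W^(1/3) = 28.7 / 3.036589
Z = 9.451 m/kg^(1/3)

9.451


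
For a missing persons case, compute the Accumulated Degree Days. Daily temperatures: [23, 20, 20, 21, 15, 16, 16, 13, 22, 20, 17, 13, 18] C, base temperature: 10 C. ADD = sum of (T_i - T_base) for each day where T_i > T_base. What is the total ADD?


Computing ADD day by day:
Day 1: max(0, 23 - 10) = 13
Day 2: max(0, 20 - 10) = 10
Day 3: max(0, 20 - 10) = 10
Day 4: max(0, 21 - 10) = 11
Day 5: max(0, 15 - 10) = 5
Day 6: max(0, 16 - 10) = 6
Day 7: max(0, 16 - 10) = 6
Day 8: max(0, 13 - 10) = 3
Day 9: max(0, 22 - 10) = 12
Day 10: max(0, 20 - 10) = 10
Day 11: max(0, 17 - 10) = 7
Day 12: max(0, 13 - 10) = 3
Day 13: max(0, 18 - 10) = 8
Total ADD = 104

104


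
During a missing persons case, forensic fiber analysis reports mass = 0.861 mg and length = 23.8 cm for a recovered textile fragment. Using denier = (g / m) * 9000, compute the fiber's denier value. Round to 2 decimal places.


Denier calculation:
Mass in grams = 0.861 mg / 1000 = 0.000861 g
Length in meters = 23.8 cm / 100 = 0.238 m
Linear density = mass / length = 0.000861 / 0.238 = 0.00361765 g/m
Denier = (g/m) * 9000 = 0.00361765 * 9000 = 32.56

32.56


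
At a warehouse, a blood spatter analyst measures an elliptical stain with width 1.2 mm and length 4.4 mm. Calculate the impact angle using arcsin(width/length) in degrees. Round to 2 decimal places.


Blood spatter impact angle calculation:
width / length = 1.2 / 4.4 = 0.272727
angle = arcsin(0.272727)
angle = 15.83 degrees

15.83


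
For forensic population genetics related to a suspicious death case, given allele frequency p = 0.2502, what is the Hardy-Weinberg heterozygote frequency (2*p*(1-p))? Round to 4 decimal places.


Hardy-Weinberg heterozygote frequency:
q = 1 - p = 1 - 0.2502 = 0.7498
2pq = 2 * 0.2502 * 0.7498 = 0.3752

0.3752


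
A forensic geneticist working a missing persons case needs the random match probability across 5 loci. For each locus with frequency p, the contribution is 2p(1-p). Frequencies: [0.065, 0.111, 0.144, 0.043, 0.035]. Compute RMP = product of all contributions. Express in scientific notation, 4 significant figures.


Computing RMP for 5 loci:
Locus 1: 2 * 0.065 * 0.935 = 0.12155
Locus 2: 2 * 0.111 * 0.889 = 0.197358
Locus 3: 2 * 0.144 * 0.856 = 0.246528
Locus 4: 2 * 0.043 * 0.957 = 0.082302
Locus 5: 2 * 0.035 * 0.965 = 0.06755
RMP = 3.288e-05

3.288e-05


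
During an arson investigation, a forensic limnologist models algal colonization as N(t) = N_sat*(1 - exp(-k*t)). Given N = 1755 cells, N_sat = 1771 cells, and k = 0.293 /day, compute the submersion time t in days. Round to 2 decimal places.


PMSI from diatom colonization curve:
N / N_sat = 1755 / 1771 = 0.990966
1 - N/N_sat = 0.009034
ln(1 - N/N_sat) = -4.70676
t = -ln(1 - N/N_sat) / k = -(-4.70676) / 0.293 = 16.06 days

16.06


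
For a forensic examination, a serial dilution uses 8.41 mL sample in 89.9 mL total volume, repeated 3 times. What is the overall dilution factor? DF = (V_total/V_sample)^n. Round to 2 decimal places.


Dilution factor calculation:
Single dilution = V_total / V_sample = 89.9 / 8.41 ≈ 10.689655
Number of dilutions = 3
Total DF = (89.9 / 8.41)^3 (full precision, rounded at the end) = 1221.49

1221.49


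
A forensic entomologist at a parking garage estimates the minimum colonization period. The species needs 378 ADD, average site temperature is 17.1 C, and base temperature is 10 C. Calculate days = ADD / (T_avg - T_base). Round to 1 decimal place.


Insect development time:
Effective temperature = avg_temp - T_base = 17.1 - 10 = 7.1 C
Days = ADD / effective_temp = 378 / 7.1 = 53.2 days

53.2


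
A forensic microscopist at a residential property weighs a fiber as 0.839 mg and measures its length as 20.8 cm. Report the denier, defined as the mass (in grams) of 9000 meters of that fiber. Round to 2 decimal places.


Denier calculation:
Mass in grams = 0.839 mg / 1000 = 0.000839 g
Length in meters = 20.8 cm / 100 = 0.208 m
Linear density = mass / length = 0.000839 / 0.208 = 0.00403365 g/m
Denier = (g/m) * 9000 = 0.00403365 * 9000 = 36.30

36.30


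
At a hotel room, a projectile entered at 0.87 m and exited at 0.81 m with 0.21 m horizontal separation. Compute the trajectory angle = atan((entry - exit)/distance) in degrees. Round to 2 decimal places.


Bullet trajectory angle:
Height difference = 0.87 - 0.81 = 0.06 m
angle = atan(0.06 / 0.21)
angle = atan(0.285714)
angle = 15.95 degrees

15.95


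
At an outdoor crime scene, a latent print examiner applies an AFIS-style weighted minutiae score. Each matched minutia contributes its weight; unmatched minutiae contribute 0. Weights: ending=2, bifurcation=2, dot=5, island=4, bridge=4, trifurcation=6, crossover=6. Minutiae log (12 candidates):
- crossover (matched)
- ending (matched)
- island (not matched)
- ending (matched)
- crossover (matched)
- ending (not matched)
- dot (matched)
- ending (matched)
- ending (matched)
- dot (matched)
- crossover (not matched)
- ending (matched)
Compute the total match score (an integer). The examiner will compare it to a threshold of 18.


Weighted minutiae match score:
  crossover: matched, +6 (running total 6)
  ending: matched, +2 (running total 8)
  island: not matched, +0
  ending: matched, +2 (running total 10)
  crossover: matched, +6 (running total 16)
  ending: not matched, +0
  dot: matched, +5 (running total 21)
  ending: matched, +2 (running total 23)
  ending: matched, +2 (running total 25)
  dot: matched, +5 (running total 30)
  crossover: not matched, +0
  ending: matched, +2 (running total 32)
Total score = 32
Threshold = 18; verdict = identification

32


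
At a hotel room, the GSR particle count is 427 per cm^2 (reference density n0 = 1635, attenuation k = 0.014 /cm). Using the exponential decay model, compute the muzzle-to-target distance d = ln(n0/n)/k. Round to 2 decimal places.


GSR distance calculation:
n0/n = 1635 / 427 = 3.82904
ln(n0/n) = 1.342614
d = 1.342614 / 0.014 = 95.90 cm

95.90


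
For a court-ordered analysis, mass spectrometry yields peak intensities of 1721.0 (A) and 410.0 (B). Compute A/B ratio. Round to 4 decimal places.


Spectral peak ratio:
Peak A = 1721.0 counts
Peak B = 410.0 counts
Ratio = 1721.0 / 410.0 = 4.1976

4.1976


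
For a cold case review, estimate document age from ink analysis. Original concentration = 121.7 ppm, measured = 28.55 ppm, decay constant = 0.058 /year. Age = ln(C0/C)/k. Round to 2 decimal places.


Document age estimation:
C0/C = 121.7 / 28.55 = 4.262697
ln(C0/C) = 1.449902
t = 1.449902 / 0.058 = 25.00 years

25.00


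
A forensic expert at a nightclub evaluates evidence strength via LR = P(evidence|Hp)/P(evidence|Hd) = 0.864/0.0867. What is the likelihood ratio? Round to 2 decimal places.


Likelihood ratio calculation:
LR = P(E|Hp) / P(E|Hd)
LR = 0.864 / 0.0867
LR = 9.97

9.97


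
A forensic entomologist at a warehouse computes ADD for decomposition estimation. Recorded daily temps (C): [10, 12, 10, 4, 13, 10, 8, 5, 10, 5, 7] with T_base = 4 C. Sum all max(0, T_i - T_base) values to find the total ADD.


Computing ADD day by day:
Day 1: max(0, 10 - 4) = 6
Day 2: max(0, 12 - 4) = 8
Day 3: max(0, 10 - 4) = 6
Day 4: max(0, 4 - 4) = 0
Day 5: max(0, 13 - 4) = 9
Day 6: max(0, 10 - 4) = 6
Day 7: max(0, 8 - 4) = 4
Day 8: max(0, 5 - 4) = 1
Day 9: max(0, 10 - 4) = 6
Day 10: max(0, 5 - 4) = 1
Day 11: max(0, 7 - 4) = 3
Total ADD = 50

50


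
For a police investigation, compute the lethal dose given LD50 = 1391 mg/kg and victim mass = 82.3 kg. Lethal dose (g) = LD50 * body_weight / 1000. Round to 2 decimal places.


Lethal dose calculation:
Lethal dose = LD50 * body_weight / 1000
= 1391 * 82.3 / 1000
= 114479.3 / 1000
= 114.48 g

114.48


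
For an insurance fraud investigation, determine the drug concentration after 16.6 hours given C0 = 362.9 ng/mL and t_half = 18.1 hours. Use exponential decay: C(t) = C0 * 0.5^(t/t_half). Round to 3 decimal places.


Drug concentration decay:
Number of half-lives = t / t_half = 16.6 / 18.1 = 0.917127
Decay factor = 0.5^0.917127 = 0.52956255
C(t) = 362.9 * 0.52956255 = 192.178 ng/mL

192.178


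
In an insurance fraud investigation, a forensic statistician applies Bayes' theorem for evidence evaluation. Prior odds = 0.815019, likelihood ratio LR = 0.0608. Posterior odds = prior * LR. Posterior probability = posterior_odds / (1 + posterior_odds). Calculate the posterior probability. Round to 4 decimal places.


Bayesian evidence evaluation:
Posterior odds = prior_odds * LR = 0.815019 * 0.0608 = 0.04955316
Posterior probability = posterior_odds / (1 + posterior_odds)
= 0.04955316 / (1 + 0.04955316)
= 0.04955316 / 1.04955316
= 0.0472

0.0472


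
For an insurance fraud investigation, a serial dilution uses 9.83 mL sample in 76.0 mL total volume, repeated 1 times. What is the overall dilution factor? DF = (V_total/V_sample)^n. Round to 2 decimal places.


Dilution factor calculation:
Single dilution = V_total / V_sample = 76.0 / 9.83 ≈ 7.731434
Number of dilutions = 1
Total DF = (76.0 / 9.83)^1 (full precision, rounded at the end) = 7.73

7.73


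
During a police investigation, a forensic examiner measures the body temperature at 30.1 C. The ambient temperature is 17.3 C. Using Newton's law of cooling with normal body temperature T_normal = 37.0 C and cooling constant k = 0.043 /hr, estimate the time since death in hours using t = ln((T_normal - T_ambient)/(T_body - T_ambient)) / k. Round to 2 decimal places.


Using Newton's law of cooling:
t = ln((T_normal - T_ambient) / (T_body - T_ambient)) / k
T_normal - T_ambient = 19.7
T_body - T_ambient = 12.8
Ratio = 1.539062
ln(ratio) = 0.431173
t = 0.431173 / 0.043 = 10.03 hours

10.03


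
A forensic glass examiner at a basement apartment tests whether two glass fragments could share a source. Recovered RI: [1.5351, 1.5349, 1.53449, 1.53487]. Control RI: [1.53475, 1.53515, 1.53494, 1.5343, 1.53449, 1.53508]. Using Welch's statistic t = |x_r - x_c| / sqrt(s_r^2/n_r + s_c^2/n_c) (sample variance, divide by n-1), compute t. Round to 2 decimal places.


Welch's t-criterion for glass RI comparison:
Recovered mean = sum / n_r = 6.13936 / 4 = 1.53484
Control mean = sum / n_c = 9.20871 / 6 = 1.534785
Recovered sample variance s_r^2 = 6.48667e-08
Control sample variance s_c^2 = 1.1355e-07
Welch SE (unpooled) = sqrt(s_r^2/n_r + s_c^2/n_c) = sqrt(1.62167e-08 + 1.8925e-08) = sqrt(3.51417e-08) = 0.000187461
|mean_r - mean_c| = 5.5e-05
t = 5.5e-05 / 0.000187461 = 0.29

0.29


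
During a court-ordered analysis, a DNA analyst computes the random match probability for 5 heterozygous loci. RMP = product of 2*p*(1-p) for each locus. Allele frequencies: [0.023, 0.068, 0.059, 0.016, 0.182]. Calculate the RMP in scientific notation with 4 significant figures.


Computing RMP for 5 loci:
Locus 1: 2 * 0.023 * 0.977 = 0.044942
Locus 2: 2 * 0.068 * 0.932 = 0.126752
Locus 3: 2 * 0.059 * 0.941 = 0.111038
Locus 4: 2 * 0.016 * 0.984 = 0.031488
Locus 5: 2 * 0.182 * 0.818 = 0.297752
RMP = 5.930e-06

5.930e-06


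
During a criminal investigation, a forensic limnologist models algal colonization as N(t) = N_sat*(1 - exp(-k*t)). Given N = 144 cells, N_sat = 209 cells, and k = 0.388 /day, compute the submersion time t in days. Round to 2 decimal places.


PMSI from diatom colonization curve:
N / N_sat = 144 / 209 = 0.688995
1 - N/N_sat = 0.311005
ln(1 - N/N_sat) = -1.167946
t = -ln(1 - N/N_sat) / k = -(-1.167946) / 0.388 = 3.01 days

3.01


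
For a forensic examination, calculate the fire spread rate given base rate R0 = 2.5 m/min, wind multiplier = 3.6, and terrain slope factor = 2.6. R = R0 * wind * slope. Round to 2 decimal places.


Fire spread rate calculation:
R = R0 * wind_factor * slope_factor
= 2.5 * 3.6 * 2.6
= 9 * 2.6
= 23.40 m/min

23.40


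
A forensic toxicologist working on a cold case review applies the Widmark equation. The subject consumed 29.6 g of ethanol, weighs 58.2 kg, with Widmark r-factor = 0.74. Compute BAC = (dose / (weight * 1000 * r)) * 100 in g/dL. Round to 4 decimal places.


Applying the Widmark formula:
BAC = (dose_g / (body_wt * 1000 * r)) * 100
Denominator = 58.2 * 1000 * 0.74 = 43068
BAC = (29.6 / 43068) * 100
BAC = 0.0687 g/dL

0.0687


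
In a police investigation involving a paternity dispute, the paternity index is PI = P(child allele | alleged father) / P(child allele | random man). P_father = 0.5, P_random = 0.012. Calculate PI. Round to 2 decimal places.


Paternity Index calculation:
PI = P(allele|father) / P(allele|random)
PI = 0.5 / 0.012
PI = 41.67

41.67


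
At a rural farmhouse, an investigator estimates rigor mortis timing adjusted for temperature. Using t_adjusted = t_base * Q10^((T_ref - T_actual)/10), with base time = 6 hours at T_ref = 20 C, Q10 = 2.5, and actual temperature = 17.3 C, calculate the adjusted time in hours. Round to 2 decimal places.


Rigor mortis time adjustment:
Exponent = (T_ref - T_actual) / 10 = (20 - 17.3) / 10 = 0.27
Q10 factor = 2.5^0.27 = 1.28069
t_adjusted = 6 * 1.28069 = 7.68 hours

7.68


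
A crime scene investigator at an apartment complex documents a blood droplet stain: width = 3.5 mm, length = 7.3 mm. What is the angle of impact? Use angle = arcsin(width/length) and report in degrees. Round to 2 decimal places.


Blood spatter impact angle calculation:
width / length = 3.5 / 7.3 = 0.479452
angle = arcsin(0.479452)
angle = 28.65 degrees

28.65


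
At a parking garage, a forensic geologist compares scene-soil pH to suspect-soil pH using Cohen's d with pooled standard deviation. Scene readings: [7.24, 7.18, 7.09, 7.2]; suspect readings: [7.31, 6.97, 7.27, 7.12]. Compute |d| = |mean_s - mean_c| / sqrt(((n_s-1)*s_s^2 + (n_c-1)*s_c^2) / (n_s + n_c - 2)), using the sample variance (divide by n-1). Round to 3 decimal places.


Pooled-variance Cohen's d for soil pH comparison:
Scene mean = 28.71 / 4 = 7.1775
Suspect mean = 28.67 / 4 = 7.1675
Scene sample variance s_s^2 = 0.004025
Suspect sample variance s_c^2 = 0.024025
Pooled variance = ((n_s-1)*s_s^2 + (n_c-1)*s_c^2) / (n_s + n_c - 2) = 0.014025
Pooled SD = sqrt(0.014025) = 0.118427
Mean difference = 0.01
|d| = |0.01| / 0.118427 = 0.084

0.084


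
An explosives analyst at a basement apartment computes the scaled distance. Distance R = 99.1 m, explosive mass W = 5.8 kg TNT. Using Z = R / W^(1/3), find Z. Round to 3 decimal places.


Scaled distance calculation:
W^(1/3) = 5.8^(1/3) = 1.796702
Z = R / W^(1/3) = 99.1 / 1.796702
Z = 55.157 m/kg^(1/3)

55.157


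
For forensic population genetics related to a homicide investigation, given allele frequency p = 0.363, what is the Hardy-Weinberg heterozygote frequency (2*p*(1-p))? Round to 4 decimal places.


Hardy-Weinberg heterozygote frequency:
q = 1 - p = 1 - 0.363 = 0.637
2pq = 2 * 0.363 * 0.637 = 0.4625

0.4625


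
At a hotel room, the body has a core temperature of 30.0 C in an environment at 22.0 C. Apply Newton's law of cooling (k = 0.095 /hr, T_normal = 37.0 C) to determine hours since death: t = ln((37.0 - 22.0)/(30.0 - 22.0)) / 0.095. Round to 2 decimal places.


Using Newton's law of cooling:
t = ln((T_normal - T_ambient) / (T_body - T_ambient)) / k
T_normal - T_ambient = 15.0
T_body - T_ambient = 8.0
Ratio = 1.875
ln(ratio) = 0.628609
t = 0.628609 / 0.095 = 6.62 hours

6.62


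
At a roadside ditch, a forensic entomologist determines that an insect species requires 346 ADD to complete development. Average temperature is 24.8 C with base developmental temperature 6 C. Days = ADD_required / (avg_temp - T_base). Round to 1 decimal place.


Insect development time:
Effective temperature = avg_temp - T_base = 24.8 - 6 = 18.8 C
Days = ADD / effective_temp = 346 / 18.8 = 18.4 days

18.4


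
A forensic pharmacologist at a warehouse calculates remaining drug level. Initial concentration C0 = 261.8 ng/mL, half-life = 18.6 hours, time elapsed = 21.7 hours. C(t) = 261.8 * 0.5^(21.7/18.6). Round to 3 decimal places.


Drug concentration decay:
Number of half-lives = t / t_half = 21.7 / 18.6 = 1.166667
Decay factor = 0.5^1.166667 = 0.44544926
C(t) = 261.8 * 0.44544926 = 116.619 ng/mL

116.619


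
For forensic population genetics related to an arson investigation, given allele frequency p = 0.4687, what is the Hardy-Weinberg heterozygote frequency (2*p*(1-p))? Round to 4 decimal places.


Hardy-Weinberg heterozygote frequency:
q = 1 - p = 1 - 0.4687 = 0.5313
2pq = 2 * 0.4687 * 0.5313 = 0.4980

0.4980


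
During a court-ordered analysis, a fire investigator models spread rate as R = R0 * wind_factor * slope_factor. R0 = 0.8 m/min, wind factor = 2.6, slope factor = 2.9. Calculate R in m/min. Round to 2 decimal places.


Fire spread rate calculation:
R = R0 * wind_factor * slope_factor
= 0.8 * 2.6 * 2.9
= 2.08 * 2.9
= 6.03 m/min

6.03


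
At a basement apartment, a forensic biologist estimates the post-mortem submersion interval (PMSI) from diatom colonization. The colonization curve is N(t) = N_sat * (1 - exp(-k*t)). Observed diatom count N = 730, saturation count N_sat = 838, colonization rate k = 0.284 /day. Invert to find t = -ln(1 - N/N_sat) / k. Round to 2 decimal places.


PMSI from diatom colonization curve:
N / N_sat = 730 / 838 = 0.871122
1 - N/N_sat = 0.128878
ln(1 - N/N_sat) = -2.048889
t = -ln(1 - N/N_sat) / k = -(-2.048889) / 0.284 = 7.21 days

7.21


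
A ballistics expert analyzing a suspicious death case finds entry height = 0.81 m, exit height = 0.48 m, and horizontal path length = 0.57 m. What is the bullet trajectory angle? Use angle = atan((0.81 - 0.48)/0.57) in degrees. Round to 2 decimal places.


Bullet trajectory angle:
Height difference = 0.81 - 0.48 = 0.33 m
angle = atan(0.33 / 0.57)
angle = atan(0.578947)
angle = 30.07 degrees

30.07


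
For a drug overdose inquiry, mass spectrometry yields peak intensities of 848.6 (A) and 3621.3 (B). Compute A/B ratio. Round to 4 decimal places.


Spectral peak ratio:
Peak A = 848.6 counts
Peak B = 3621.3 counts
Ratio = 848.6 / 3621.3 = 0.2343

0.2343


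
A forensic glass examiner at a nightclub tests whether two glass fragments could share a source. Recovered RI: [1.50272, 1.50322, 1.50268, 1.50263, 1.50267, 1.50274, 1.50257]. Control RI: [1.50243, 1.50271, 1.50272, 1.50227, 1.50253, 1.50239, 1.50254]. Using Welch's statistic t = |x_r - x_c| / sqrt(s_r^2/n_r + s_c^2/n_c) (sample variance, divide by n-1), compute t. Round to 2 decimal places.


Welch's t-criterion for glass RI comparison:
Recovered mean = sum / n_r = 10.51923 / 7 = 1.5027471
Control mean = sum / n_c = 10.51759 / 7 = 1.5025129
Recovered sample variance s_r^2 = 4.66571e-08
Control sample variance s_c^2 = 2.72905e-08
Welch SE (unpooled) = sqrt(s_r^2/n_r + s_c^2/n_c) = sqrt(6.66531e-09 + 3.89864e-09) = sqrt(1.0564e-08) = 0.000102781
|mean_r - mean_c| = 0.000234286
t = 0.000234286 / 0.000102781 = 2.28

2.28
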